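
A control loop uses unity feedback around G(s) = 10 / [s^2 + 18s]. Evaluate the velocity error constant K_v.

5/9

Factoring s from the denominator leaves a polynomial with constant term 18, so the system is type 1.
K_v = lim_{s→0} s·G(s) = 10 / 18 = 5/9.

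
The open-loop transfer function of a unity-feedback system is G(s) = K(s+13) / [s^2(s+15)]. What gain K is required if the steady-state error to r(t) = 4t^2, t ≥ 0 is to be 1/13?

G(s) has two factors of s in the denominator, so the system is type 2.
K_a = lim_{s→0} s^2·G(s) = K·13 / (15) = (13/15)·K.
e_ss = 8/K_a = 1/13 ⇒ K_a = 104 ⇒ K = 104/(13/15) = 120.

120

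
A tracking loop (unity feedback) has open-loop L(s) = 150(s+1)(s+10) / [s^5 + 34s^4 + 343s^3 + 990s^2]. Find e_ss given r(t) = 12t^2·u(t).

15.84

Lowest-order denominator term is 990s^2, so the open loop has 2 poles at the origin → type 2 system.
K_a = lim_{s→0} s^2·L(s) = 150·1·10 / 990 = 50/33.
r(t) = 12t^2 gives R(s) = 24/s^3.
e_ss = 24/K_a = 24/(50/33) = 15.84.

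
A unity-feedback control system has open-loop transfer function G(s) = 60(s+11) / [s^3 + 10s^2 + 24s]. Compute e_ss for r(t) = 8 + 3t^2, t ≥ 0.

Lowest-order denominator term is 24s, so the open loop has 1 pole at the origin → type 1 system. By superposition:
  • 8: tracked with zero error.
  • 3t^2: a type-1 system cannot track it, e_ss → ∞.
The unbounded component dominates.

infinity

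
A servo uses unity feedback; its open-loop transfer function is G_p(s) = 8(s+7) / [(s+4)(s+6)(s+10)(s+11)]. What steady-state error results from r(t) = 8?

The open loop has no poles at the origin → type 0 system.
K_p = lim_{s→0} G_p(s) = 8·7 / (4·6·10·11) = 7/330.
e_ss = 8/(1 + K_p) = 8/(337/330) = 2640/337.

2640/337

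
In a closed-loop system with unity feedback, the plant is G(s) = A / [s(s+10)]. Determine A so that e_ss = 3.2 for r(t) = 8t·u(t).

G(s) has one factor of s in the denominator, so the system is type 1.
K_v = lim_{s→0} s·G(s) = A / (10) = 0.1·A.
e_ss = 8/K_v = 3.2 ⇒ K_v = 2.5 ⇒ A = 2.5/0.1 = 25.

25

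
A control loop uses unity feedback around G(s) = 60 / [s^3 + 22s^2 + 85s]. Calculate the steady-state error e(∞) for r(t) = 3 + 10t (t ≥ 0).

Lowest-order denominator term is 85s, so the open loop has 1 pole at the origin → type 1 system. Treating each term separately:
  • 3: tracked with zero error.
  • 10t: e_ss = 10/K_v with K_v=12/17 → 85/6.
Total e_ss = 85/6.

85/6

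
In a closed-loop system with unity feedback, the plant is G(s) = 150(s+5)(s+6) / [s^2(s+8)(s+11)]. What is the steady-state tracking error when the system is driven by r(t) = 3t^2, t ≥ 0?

The open loop has two poles at the origin → type 2 system.
K_a = lim_{s→0} s^2·G(s) = 150·5·6 / (8·11) = 1125/22.
r(t) = 3t^2 gives R(s) = 6/s^3.
e_ss = 6/K_a = 6/(1125/22) = 44/375.

44/375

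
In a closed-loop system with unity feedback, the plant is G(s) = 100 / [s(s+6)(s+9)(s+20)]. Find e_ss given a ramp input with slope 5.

One free integrator in G(s): this is a type 1 system.
K_v = lim_{s→0} s·G(s) = 100 / (6·9·20) = 5/54.
e_ss = 5/K_v = 5/(5/54) = 54.

54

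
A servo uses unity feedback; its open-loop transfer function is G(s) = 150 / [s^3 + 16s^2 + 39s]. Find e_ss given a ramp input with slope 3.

Lowest-order denominator term is 39s, so the open loop has 1 pole at the origin → type 1 system.
K_v = lim_{s→0} s·G(s) = 150 / 39 = 50/13.
e_ss = 3/K_v = 3/(50/13) = 0.78.

0.78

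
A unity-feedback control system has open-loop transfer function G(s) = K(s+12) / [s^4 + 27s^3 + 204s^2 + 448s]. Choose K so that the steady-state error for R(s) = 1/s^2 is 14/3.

The denominator has no term below 448s — 1 pole at s=0, type 1.
K_v = lim_{s→0} s·G(s) = K·12 / 448 = (3/112)·K.
e_ss = 1/K_v = 14/3 ⇒ K_v = 3/14 ⇒ K = (3/14)/(3/112) = 8.

8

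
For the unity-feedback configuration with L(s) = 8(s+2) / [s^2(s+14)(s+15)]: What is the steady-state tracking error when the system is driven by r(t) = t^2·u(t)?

26.25

System type = 2 (two poles at s=0).
K_a = lim_{s→0} s^2·L(s) = 8·2 / (14·15) = 8/105.
r(t) = t^2 gives R(s) = 2/s^3.
e_ss = 2/K_a = 2/(8/105) = 26.25.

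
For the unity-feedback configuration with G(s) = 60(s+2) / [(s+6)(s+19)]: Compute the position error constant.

System type = 0 (no poles at s=0).
K_p = lim_{s→0} G(s) = 60·2 / (6·19) = 20/19.

20/19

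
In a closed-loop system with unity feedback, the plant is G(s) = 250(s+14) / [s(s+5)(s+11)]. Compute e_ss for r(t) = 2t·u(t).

11/350

The open loop has one pole at the origin → type 1 system.
K_v = lim_{s→0} s·G(s) = 250·14 / (5·11) = 700/11.
e_ss = 2/K_v = 2/(700/11) = 11/350.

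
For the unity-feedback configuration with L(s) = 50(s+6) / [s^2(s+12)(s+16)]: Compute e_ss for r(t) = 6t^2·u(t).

7.68

L(s) has two factors of s in the denominator, so the system is type 2.
K_a = lim_{s→0} s^2·L(s) = 50·6 / (12·16) = 1.5625.
r(t) = 6t^2 gives R(s) = 12/s^3.
e_ss = 12/K_a = 12/1.5625 = 7.68.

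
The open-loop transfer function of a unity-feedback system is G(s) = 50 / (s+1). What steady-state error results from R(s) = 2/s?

2/51

No free integrators in G(s): this is a type 0 system.
K_p = lim_{s→0} G(s) = 50 / (1) = 50.
e_ss = 2/(1 + K_p) = 2/51.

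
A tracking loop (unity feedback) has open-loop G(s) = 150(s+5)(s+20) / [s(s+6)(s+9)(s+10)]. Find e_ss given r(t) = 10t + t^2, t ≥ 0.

The open loop has one pole at the origin → type 1 system. By superposition:
  • 10t: e_ss = 10/K_v with K_v=250/9 → 0.36.
  • t^2: a type-1 system cannot track it, e_ss → ∞.
The unbounded component dominates.

infinity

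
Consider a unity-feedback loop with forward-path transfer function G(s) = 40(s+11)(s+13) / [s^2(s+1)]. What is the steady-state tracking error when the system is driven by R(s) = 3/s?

0

G(s) has two factors of s in the denominator, so the system is type 2.
K_p = ∞ for a type-2 system; e_ss to a step is zero.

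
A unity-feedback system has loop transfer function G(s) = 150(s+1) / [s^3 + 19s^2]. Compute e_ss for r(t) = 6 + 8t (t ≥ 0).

0

The denominator has no term below 19s^2 — 2 poles at s=0, type 2. Taking each input component in turn:
  • 6: tracked with zero error.
  • 8t: tracked with zero error.
Total e_ss = 0.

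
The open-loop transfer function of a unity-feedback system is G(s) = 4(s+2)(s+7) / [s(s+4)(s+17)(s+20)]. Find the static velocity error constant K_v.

The open loop has one pole at the origin → type 1 system.
K_v = lim_{s→0} s·G(s) = 4·2·7 / (4·17·20) = 7/170.

7/170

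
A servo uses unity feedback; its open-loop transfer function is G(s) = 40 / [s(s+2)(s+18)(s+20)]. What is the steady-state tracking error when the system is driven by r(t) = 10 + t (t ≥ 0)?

The open loop has one pole at the origin → type 1 system. By superposition:
  • 10: tracked with zero error.
  • t: e_ss = 1/K_v with K_v=1/18 → 18.
Total e_ss = 18.

18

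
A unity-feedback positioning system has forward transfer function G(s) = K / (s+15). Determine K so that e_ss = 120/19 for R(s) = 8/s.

No free integrators in G(s): this is a type 0 system.
K_p = lim_{s→0} G(s) = K / (15) = (1/15)·K.
e_ss = 8/(1 + K_p) = 120/19 ⇒ 1 + (1/15)·K = 19/15 ⇒ K = 4.

4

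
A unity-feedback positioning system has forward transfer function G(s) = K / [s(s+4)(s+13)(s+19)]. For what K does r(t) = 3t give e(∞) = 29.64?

One free integrator in G(s): this is a type 1 system.
K_v = lim_{s→0} s·G(s) = K / (4·13·19) = (1/988)·K.
e_ss = 3/K_v = 29.64 ⇒ K_v = 25/247 ⇒ K = (25/247)/(1/988) = 100.

100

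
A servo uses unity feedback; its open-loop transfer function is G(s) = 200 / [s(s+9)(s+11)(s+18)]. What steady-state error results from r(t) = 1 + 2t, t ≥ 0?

The open loop has one pole at the origin → type 1 system. Treating each term separately:
  • 1: tracked with zero error.
  • 2t: e_ss = 2/K_v with K_v=100/891 → 17.82.
Total e_ss = 17.82.

17.82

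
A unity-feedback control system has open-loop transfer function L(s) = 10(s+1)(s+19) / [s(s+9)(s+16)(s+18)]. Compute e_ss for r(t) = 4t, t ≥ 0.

System type = 1 (one pole at s=0).
K_v = lim_{s→0} s·L(s) = 10·1·19 / (9·16·18) = 95/1296.
e_ss = 4/K_v = 4/(95/1296) = 5184/95.

5184/95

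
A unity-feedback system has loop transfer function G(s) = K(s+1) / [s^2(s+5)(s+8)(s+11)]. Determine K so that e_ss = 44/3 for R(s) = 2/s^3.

G(s) has two factors of s in the denominator, so the system is type 2.
K_a = lim_{s→0} s^2·G(s) = K·1 / (5·8·11) = (1/440)·K.
e_ss = 2/K_a = 44/3 ⇒ K_a = 3/22 ⇒ K = (3/22)/(1/440) = 60.

60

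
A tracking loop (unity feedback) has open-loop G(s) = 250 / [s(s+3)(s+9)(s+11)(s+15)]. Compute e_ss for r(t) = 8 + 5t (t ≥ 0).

G(s) has one factor of s in the denominator, so the system is type 1. Treating each term separately:
  • 8: tracked with zero error.
  • 5t: e_ss = 5/K_v with K_v=50/891 → 89.1.
Total e_ss = 89.1.

89.1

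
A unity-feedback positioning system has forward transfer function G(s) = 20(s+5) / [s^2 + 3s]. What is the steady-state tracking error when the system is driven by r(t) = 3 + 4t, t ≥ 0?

Lowest-order denominator term is 3s, so the open loop has 1 pole at the origin → type 1 system. By superposition:
  • 3: tracked with zero error.
  • 4t: e_ss = 4/K_v with K_v=100/3 → 0.12.
Total e_ss = 0.12.

0.12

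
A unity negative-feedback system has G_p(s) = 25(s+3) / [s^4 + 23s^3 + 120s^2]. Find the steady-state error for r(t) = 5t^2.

16

Lowest-order denominator term is 120s^2, so the open loop has 2 poles at the origin → type 2 system.
K_a = lim_{s→0} s^2·G_p(s) = 25·3 / 120 = 0.625.
r(t) = 5t^2 gives R(s) = 10/s^3.
e_ss = 10/K_a = 10/0.625 = 16.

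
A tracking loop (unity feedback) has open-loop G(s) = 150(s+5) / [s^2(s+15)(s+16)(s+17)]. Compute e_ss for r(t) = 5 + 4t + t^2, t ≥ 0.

System type = 2 (two poles at s=0). Treating each term separately:
  • 5: tracked with zero error.
  • 4t: tracked with zero error.
  • t^2: e_ss = 2/K_a with K_a=25/136 → 10.88.
Total e_ss = 10.88.

10.88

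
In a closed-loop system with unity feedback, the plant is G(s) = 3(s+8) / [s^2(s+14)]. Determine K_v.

infinity

K_v = lim_{s→0} s·G(s); with 2 poles at the origin the limit diverges, so K_v = ∞.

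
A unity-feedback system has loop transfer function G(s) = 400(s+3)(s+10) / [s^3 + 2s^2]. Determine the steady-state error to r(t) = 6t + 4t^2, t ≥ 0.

Factoring s^2 from the denominator leaves a polynomial with constant term 2, so the system is type 2. Taking each input component in turn:
  • 6t: tracked with zero error.
  • 4t^2: e_ss = 8/K_a with K_a=6000 → 1/750.
Total e_ss = 1/750.

1/750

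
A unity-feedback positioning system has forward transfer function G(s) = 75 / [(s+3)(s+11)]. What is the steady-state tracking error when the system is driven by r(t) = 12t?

No free integrators in G(s): this is a type 0 system.
For a type-0 system K_v = 0, so e_ss to a ramp input is unbounded.

infinity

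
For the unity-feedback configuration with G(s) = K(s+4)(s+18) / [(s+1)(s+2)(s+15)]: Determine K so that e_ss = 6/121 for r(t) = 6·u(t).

G(s) has no factors of s in the denominator, so the system is type 0.
K_p = lim_{s→0} G(s) = K·4·18 / (1·2·15) = 2.4·K.
e_ss = 6/(1 + K_p) = 6/121 ⇒ 1 + 2.4·K = 121 ⇒ K = 50.

50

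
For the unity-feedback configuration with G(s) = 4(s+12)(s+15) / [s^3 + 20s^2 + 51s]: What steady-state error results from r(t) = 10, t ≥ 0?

0

The denominator has no term below 51s — 1 pole at s=0, type 1.
A type-1 system has K_p = ∞, so it tracks a step input with zero steady-state error.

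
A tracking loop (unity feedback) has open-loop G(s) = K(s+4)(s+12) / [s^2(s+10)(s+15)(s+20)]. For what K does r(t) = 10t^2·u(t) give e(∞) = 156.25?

8

G(s) has two factors of s in the denominator, so the system is type 2.
K_a = lim_{s→0} s^2·G(s) = K·4·12 / (10·15·20) = 0.016·K.
e_ss = 20/K_a = 156.25 ⇒ K_a = 0.128 ⇒ K = 0.128/0.016 = 8.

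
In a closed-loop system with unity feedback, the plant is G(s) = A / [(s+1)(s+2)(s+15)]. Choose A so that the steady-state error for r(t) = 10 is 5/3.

System type = 0 (no poles at s=0).
K_p = lim_{s→0} G(s) = A / (1·2·15) = (1/30)·A.
e_ss = 10/(1 + K_p) = 5/3 ⇒ 1 + (1/30)·A = 6 ⇒ A = 150.

150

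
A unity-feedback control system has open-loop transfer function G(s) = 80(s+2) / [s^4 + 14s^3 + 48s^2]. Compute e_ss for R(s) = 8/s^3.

2.4

The denominator has no term below 48s^2 — 2 poles at s=0, type 2.
K_a = lim_{s→0} s^2·G(s) = 80·2 / 48 = 10/3.
r(t) = 4t^2 gives R(s) = 8/s^3.
e_ss = 8/K_a = 8/(10/3) = 2.4.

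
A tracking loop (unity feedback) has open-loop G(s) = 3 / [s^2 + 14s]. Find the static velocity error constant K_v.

3/14

Lowest-order denominator term is 14s, so the open loop has 1 pole at the origin → type 1 system.
K_v = lim_{s→0} s·G(s) = 3 / 14 = 3/14.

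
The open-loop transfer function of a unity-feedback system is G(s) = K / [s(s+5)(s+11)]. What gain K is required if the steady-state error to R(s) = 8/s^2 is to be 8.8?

50

System type = 1 (one pole at s=0).
K_v = lim_{s→0} s·G(s) = K / (5·11) = (1/55)·K.
e_ss = 8/K_v = 8.8 ⇒ K_v = 10/11 ⇒ K = (10/11)/(1/55) = 50.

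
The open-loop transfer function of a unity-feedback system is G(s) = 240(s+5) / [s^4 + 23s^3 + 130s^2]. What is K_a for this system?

Factoring s^2 from the denominator leaves a polynomial with constant term 130, so the system is type 2.
K_a = lim_{s→0} s^2·G(s) = 240·5 / 130 = 120/13.

120/13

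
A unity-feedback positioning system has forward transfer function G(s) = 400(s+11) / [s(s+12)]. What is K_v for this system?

1100/3

One free integrator in G(s): this is a type 1 system.
K_v = lim_{s→0} s·G(s) = 400·11 / (12) = 1100/3.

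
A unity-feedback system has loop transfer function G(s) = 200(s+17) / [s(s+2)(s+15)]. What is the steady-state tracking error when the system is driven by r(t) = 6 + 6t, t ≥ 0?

9/170

G(s) has one factor of s in the denominator, so the system is type 1. Treating each term separately:
  • 6: tracked with zero error.
  • 6t: e_ss = 6/K_v with K_v=340/3 → 9/170.
Total e_ss = 9/170.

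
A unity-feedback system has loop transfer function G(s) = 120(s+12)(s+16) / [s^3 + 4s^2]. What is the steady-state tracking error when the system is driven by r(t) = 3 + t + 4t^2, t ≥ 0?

Factoring s^2 from the denominator leaves a polynomial with constant term 4, so the system is type 2. Treating each term separately:
  • 3: tracked with zero error.
  • t: tracked with zero error.
  • 4t^2: e_ss = 8/K_a with K_a=5760 → 1/720.
Total e_ss = 1/720.

1/720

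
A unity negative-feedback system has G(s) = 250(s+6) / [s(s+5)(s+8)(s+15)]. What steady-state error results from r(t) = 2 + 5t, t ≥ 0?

2

System type = 1 (one pole at s=0). Treating each term separately:
  • 2: tracked with zero error.
  • 5t: e_ss = 5/K_v with K_v=2.5 → 2.
Total e_ss = 2.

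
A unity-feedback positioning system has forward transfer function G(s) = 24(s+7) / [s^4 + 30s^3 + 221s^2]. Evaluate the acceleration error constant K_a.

The denominator has no term below 221s^2 — 2 poles at s=0, type 2.
K_a = lim_{s→0} s^2·G(s) = 24·7 / 221 = 168/221.

168/221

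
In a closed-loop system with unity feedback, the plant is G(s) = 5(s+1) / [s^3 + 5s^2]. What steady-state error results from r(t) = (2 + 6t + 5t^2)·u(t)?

Lowest-order denominator term is 5s^2, so the open loop has 2 poles at the origin → type 2 system. By superposition:
  • 2: tracked with zero error.
  • 6t: tracked with zero error.
  • 5t^2: e_ss = 10/K_a with K_a=1 → 10.
Total e_ss = 10.

10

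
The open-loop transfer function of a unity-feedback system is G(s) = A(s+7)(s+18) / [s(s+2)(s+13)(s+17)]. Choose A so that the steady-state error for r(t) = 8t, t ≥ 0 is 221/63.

G(s) has one factor of s in the denominator, so the system is type 1.
K_v = lim_{s→0} s·G(s) = A·7·18 / (2·13·17) = (63/221)·A.
e_ss = 8/K_v = 221/63 ⇒ K_v = 504/221 ⇒ A = (504/221)/(63/221) = 8.

8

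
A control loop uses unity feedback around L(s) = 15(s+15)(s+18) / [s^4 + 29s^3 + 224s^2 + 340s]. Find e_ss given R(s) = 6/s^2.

68/135

The denominator has no term below 340s — 1 pole at s=0, type 1.
K_v = lim_{s→0} s·L(s) = 15·15·18 / 340 = 405/34.
e_ss = 6/K_v = 6/(405/34) = 68/135.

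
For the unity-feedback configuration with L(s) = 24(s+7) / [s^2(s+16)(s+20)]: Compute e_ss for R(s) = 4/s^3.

System type = 2 (two poles at s=0).
K_a = lim_{s→0} s^2·L(s) = 24·7 / (16·20) = 0.525.
r(t) = 2t^2 gives R(s) = 4/s^3.
e_ss = 4/K_a = 4/0.525 = 160/21.

160/21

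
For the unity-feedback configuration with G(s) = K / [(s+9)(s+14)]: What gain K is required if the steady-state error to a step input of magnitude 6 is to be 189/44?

50

No free integrators in G(s): this is a type 0 system.
K_p = lim_{s→0} G(s) = K / (9·14) = (1/126)·K.
e_ss = 6/(1 + K_p) = 189/44 ⇒ 1 + (1/126)·K = 88/63 ⇒ K = 50.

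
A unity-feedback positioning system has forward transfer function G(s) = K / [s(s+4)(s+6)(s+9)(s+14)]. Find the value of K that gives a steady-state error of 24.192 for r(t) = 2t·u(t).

250

G(s) has one factor of s in the denominator, so the system is type 1.
K_v = lim_{s→0} s·G(s) = K / (4·6·9·14) = (1/3024)·K.
e_ss = 2/K_v = 24.192 ⇒ K_v = 125/1512 ⇒ K = (125/1512)/(1/3024) = 250.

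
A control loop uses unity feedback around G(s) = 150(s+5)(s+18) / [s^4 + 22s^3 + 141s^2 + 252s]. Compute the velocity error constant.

375/7

Factoring s from the denominator leaves a polynomial with constant term 252, so the system is type 1.
K_v = lim_{s→0} s·G(s) = 150·5·18 / 252 = 375/7.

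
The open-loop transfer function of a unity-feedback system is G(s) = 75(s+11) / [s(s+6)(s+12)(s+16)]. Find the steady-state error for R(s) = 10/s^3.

System type = 1 (one pole at s=0).
For a type-1 system K_a = 0, so e_ss to a parabolic input is unbounded.

infinity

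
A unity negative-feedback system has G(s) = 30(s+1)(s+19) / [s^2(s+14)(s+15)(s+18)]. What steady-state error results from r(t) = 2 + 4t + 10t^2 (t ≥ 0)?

2520/19

G(s) has two factors of s in the denominator, so the system is type 2. Treating each term separately:
  • 2: tracked with zero error.
  • 4t: tracked with zero error.
  • 10t^2: e_ss = 20/K_a with K_a=19/126 → 2520/19.
Total e_ss = 2520/19.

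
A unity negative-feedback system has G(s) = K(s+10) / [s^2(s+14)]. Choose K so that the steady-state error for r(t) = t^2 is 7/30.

12

Two free integrators in G(s): this is a type 2 system.
K_a = lim_{s→0} s^2·G(s) = K·10 / (14) = (5/7)·K.
e_ss = 2/K_a = 7/30 ⇒ K_a = 60/7 ⇒ K = (60/7)/(5/7) = 12.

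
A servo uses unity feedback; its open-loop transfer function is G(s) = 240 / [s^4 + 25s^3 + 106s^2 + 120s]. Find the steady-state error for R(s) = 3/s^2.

Lowest-order denominator term is 120s, so the open loop has 1 pole at the origin → type 1 system.
K_v = lim_{s→0} s·G(s) = 240 / 120 = 2.
e_ss = 3/K_v = 3/2 = 1.5.

1.5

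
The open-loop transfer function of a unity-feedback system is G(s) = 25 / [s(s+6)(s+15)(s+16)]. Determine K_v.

G(s) has one factor of s in the denominator, so the system is type 1.
K_v = lim_{s→0} s·G(s) = 25 / (6·15·16) = 5/288.

5/288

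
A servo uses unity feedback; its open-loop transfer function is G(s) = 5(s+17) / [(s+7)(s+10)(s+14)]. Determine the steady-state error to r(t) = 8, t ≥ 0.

The open loop has no poles at the origin → type 0 system.
K_p = lim_{s→0} G(s) = 5·17 / (7·10·14) = 17/196.
e_ss = 8/(1 + K_p) = 8/(213/196) = 1568/213.

1568/213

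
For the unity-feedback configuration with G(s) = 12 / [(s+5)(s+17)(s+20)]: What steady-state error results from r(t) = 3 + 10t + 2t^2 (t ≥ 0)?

System type = 0 (no poles at s=0). By superposition:
  • 3: e_ss = 3/(1+K_p) with K_p=3/425 → 1275/428.
  • 10t: a type-0 system cannot track it, e_ss → ∞.
  • 2t^2: a type-0 system cannot track it, e_ss → ∞.
The unbounded component dominates.

infinity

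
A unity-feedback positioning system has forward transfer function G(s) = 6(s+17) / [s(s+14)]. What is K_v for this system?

One free integrator in G(s): this is a type 1 system.
K_v = lim_{s→0} s·G(s) = 6·17 / (14) = 51/7.

51/7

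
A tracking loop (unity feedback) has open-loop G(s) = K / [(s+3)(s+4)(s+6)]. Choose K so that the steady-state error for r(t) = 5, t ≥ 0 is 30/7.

12

The open loop has no poles at the origin → type 0 system.
K_p = lim_{s→0} G(s) = K / (3·4·6) = (1/72)·K.
e_ss = 5/(1 + K_p) = 30/7 ⇒ 1 + (1/72)·K = 7/6 ⇒ K = 12.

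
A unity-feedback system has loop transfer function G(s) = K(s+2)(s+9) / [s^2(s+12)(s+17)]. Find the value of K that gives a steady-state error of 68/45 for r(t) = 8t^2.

120

System type = 2 (two poles at s=0).
K_a = lim_{s→0} s^2·G(s) = K·2·9 / (12·17) = (3/34)·K.
e_ss = 16/K_a = 68/45 ⇒ K_a = 180/17 ⇒ K = (180/17)/(3/34) = 120.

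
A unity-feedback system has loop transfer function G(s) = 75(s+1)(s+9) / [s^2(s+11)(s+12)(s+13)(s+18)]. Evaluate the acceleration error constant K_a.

25/1144

G(s) has two factors of s in the denominator, so the system is type 2.
K_a = lim_{s→0} s^2·G(s) = 75·1·9 / (11·12·13·18) = 25/1144.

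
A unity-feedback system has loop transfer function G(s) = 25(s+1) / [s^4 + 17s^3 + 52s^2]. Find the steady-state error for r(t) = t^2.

4.16

Lowest-order denominator term is 52s^2, so the open loop has 2 poles at the origin → type 2 system.
K_a = lim_{s→0} s^2·G(s) = 25·1 / 52 = 25/52.
r(t) = t^2 gives R(s) = 2/s^3.
e_ss = 2/K_a = 2/(25/52) = 4.16.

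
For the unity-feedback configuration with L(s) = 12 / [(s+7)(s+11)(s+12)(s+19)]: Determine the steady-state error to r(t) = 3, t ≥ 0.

1463/488

The open loop has no poles at the origin → type 0 system.
K_p = lim_{s→0} L(s) = 12 / (7·11·12·19) = 1/1463.
e_ss = 3/(1 + K_p) = 3/(1464/1463) = 1463/488.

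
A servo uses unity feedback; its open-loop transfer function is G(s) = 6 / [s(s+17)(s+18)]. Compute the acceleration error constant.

0

The open loop has one pole at the origin → type 1 system.
K_a = lim_{s→0} s^2·G(s) = 0 (the extra factor of s kills the finite limit).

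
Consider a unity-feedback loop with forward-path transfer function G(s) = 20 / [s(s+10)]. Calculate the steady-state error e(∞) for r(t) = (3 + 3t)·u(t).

1.5

System type = 1 (one pole at s=0). Taking each input component in turn:
  • 3: tracked with zero error.
  • 3t: e_ss = 3/K_v with K_v=2 → 1.5.
Total e_ss = 1.5.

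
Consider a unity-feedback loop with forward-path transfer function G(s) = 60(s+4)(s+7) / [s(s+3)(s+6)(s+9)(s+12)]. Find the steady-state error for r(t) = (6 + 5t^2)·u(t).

infinity

The open loop has one pole at the origin → type 1 system. Taking each input component in turn:
  • 6: tracked with zero error.
  • 5t^2: a type-1 system cannot track it, e_ss → ∞.
The unbounded component dominates.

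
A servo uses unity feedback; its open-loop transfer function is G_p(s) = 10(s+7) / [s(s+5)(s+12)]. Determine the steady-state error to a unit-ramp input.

System type = 1 (one pole at s=0).
K_v = lim_{s→0} s·G_p(s) = 10·7 / (5·12) = 7/6.
e_ss = 1/K_v = 1/(7/6) = 6/7.

6/7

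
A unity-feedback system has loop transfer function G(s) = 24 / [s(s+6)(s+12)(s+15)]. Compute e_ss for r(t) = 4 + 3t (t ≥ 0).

135

G(s) has one factor of s in the denominator, so the system is type 1. Taking each input component in turn:
  • 4: tracked with zero error.
  • 3t: e_ss = 3/K_v with K_v=1/45 → 135.
Total e_ss = 135.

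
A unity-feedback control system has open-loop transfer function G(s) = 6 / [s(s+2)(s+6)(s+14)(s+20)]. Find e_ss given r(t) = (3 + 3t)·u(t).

1680

System type = 1 (one pole at s=0). By superposition:
  • 3: tracked with zero error.
  • 3t: e_ss = 3/K_v with K_v=1/560 → 1680.
Total e_ss = 1680.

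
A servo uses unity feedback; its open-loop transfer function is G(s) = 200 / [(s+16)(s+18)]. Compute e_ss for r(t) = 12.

G(s) has no factors of s in the denominator, so the system is type 0.
K_p = lim_{s→0} G(s) = 200 / (16·18) = 25/36.
e_ss = 12/(1 + K_p) = 12/(61/36) = 432/61.

432/61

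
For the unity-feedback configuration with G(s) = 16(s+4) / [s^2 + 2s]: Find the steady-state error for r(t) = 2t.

Factoring s from the denominator leaves a polynomial with constant term 2, so the system is type 1.
K_v = lim_{s→0} s·G(s) = 16·4 / 2 = 32.
e_ss = 2/K_v = 2/32 = 0.0625.

0.0625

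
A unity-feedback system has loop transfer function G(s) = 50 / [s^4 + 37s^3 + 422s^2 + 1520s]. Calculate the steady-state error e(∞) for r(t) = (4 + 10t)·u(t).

The denominator has no term below 1520s — 1 pole at s=0, type 1. Treating each term separately:
  • 4: tracked with zero error.
  • 10t: e_ss = 10/K_v with K_v=5/152 → 304.
Total e_ss = 304.

304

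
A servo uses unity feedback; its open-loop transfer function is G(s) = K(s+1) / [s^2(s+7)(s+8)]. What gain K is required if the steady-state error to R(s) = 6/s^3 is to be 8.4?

The open loop has two poles at the origin → type 2 system.
K_a = lim_{s→0} s^2·G(s) = K·1 / (7·8) = (1/56)·K.
e_ss = 6/K_a = 8.4 ⇒ K_a = 5/7 ⇒ K = (5/7)/(1/56) = 40.

40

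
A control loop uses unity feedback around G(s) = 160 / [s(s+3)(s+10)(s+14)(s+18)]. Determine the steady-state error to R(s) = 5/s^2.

236.25

The open loop has one pole at the origin → type 1 system.
K_v = lim_{s→0} s·G(s) = 160 / (3·10·14·18) = 4/189.
e_ss = 5/K_v = 5/(4/189) = 236.25.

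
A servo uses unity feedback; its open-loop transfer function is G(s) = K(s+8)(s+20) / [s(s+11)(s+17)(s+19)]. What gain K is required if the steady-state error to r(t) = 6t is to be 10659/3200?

40

The open loop has one pole at the origin → type 1 system.
K_v = lim_{s→0} s·G(s) = K·8·20 / (11·17·19) = (160/3553)·K.
e_ss = 6/K_v = 10659/3200 ⇒ K_v = 6400/3553 ⇒ K = (6400/3553)/(160/3553) = 40.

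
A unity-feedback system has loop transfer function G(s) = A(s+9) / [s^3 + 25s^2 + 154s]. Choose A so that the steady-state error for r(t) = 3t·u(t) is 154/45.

15

Factoring s from the denominator leaves a polynomial with constant term 154, so the system is type 1.
K_v = lim_{s→0} s·G(s) = A·9 / 154 = (9/154)·A.
e_ss = 3/K_v = 154/45 ⇒ K_v = 135/154 ⇒ A = (135/154)/(9/154) = 15.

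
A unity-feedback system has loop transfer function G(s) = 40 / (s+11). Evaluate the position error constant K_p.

40/11

No free integrators in G(s): this is a type 0 system.
K_p = lim_{s→0} G(s) = 40 / (11) = 40/11.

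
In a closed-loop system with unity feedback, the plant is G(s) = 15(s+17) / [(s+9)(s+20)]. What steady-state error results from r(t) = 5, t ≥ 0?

No free integrators in G(s): this is a type 0 system.
K_p = lim_{s→0} G(s) = 15·17 / (9·20) = 17/12.
e_ss = 5/(1 + K_p) = 5/(29/12) = 60/29.

60/29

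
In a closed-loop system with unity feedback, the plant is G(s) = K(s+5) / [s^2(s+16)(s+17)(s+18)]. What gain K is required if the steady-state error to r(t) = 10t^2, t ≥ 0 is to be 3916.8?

5

System type = 2 (two poles at s=0).
K_a = lim_{s→0} s^2·G(s) = K·5 / (16·17·18) = (5/4896)·K.
e_ss = 20/K_a = 3916.8 ⇒ K_a = 25/4896 ⇒ K = (25/4896)/(5/4896) = 5.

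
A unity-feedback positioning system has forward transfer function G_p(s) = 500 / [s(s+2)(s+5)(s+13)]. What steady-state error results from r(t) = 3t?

0.78

G_p(s) has one factor of s in the denominator, so the system is type 1.
K_v = lim_{s→0} s·G_p(s) = 500 / (2·5·13) = 50/13.
e_ss = 3/K_v = 3/(50/13) = 0.78.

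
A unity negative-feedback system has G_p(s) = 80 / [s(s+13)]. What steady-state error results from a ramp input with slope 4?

G_p(s) has one factor of s in the denominator, so the system is type 1.
K_v = lim_{s→0} s·G_p(s) = 80 / (13) = 80/13.
e_ss = 4/K_v = 4/(80/13) = 0.65.

0.65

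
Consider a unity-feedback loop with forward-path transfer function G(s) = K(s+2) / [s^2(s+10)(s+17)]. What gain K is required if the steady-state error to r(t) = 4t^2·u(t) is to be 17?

System type = 2 (two poles at s=0).
K_a = lim_{s→0} s^2·G(s) = K·2 / (10·17) = (1/85)·K.
e_ss = 8/K_a = 17 ⇒ K_a = 8/17 ⇒ K = (8/17)/(1/85) = 40.

40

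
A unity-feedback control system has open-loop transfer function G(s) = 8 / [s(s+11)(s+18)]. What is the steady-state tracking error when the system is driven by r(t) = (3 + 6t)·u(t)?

148.5

The open loop has one pole at the origin → type 1 system. Taking each input component in turn:
  • 3: tracked with zero error.
  • 6t: e_ss = 6/K_v with K_v=4/99 → 148.5.
Total e_ss = 148.5.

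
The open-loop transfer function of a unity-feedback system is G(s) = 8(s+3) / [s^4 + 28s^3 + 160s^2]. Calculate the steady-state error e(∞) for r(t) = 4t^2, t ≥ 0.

160/3

Lowest-order denominator term is 160s^2, so the open loop has 2 poles at the origin → type 2 system.
K_a = lim_{s→0} s^2·G(s) = 8·3 / 160 = 0.15.
r(t) = 4t^2 gives R(s) = 8/s^3.
e_ss = 8/K_a = 8/0.15 = 160/3.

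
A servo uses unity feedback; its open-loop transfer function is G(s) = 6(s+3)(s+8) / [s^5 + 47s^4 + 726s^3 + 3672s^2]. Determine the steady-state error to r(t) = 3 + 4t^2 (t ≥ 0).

Lowest-order denominator term is 3672s^2, so the open loop has 2 poles at the origin → type 2 system. Taking each input component in turn:
  • 3: tracked with zero error.
  • 4t^2: e_ss = 8/K_a with K_a=2/51 → 204.
Total e_ss = 204.

204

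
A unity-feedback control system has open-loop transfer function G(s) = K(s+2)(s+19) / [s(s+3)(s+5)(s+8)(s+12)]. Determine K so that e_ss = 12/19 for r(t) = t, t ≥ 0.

System type = 1 (one pole at s=0).
K_v = lim_{s→0} s·G(s) = K·2·19 / (3·5·8·12) = (19/720)·K.
e_ss = 1/K_v = 12/19 ⇒ K_v = 19/12 ⇒ K = (19/12)/(19/720) = 60.

60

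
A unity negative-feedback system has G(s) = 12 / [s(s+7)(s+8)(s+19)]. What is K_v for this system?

3/266

System type = 1 (one pole at s=0).
K_v = lim_{s→0} s·G(s) = 12 / (7·8·19) = 3/266.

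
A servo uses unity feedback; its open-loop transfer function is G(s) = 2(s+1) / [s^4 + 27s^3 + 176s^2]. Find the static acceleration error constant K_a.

1/88

The denominator has no term below 176s^2 — 2 poles at s=0, type 2.
K_a = lim_{s→0} s^2·G(s) = 2·1 / 176 = 1/88.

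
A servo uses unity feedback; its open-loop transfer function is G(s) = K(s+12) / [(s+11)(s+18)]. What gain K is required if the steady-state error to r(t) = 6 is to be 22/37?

150

System type = 0 (no poles at s=0).
K_p = lim_{s→0} G(s) = K·12 / (11·18) = (2/33)·K.
e_ss = 6/(1 + K_p) = 22/37 ⇒ 1 + (2/33)·K = 111/11 ⇒ K = 150.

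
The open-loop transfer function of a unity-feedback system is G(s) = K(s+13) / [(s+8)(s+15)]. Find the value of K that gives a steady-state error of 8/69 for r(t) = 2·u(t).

150

System type = 0 (no poles at s=0).
K_p = lim_{s→0} G(s) = K·13 / (8·15) = (13/120)·K.
e_ss = 2/(1 + K_p) = 8/69 ⇒ 1 + (13/120)·K = 17.25 ⇒ K = 150.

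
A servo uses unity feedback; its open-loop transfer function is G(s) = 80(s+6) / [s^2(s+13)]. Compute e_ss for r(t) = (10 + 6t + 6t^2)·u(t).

Two free integrators in G(s): this is a type 2 system. By superposition:
  • 10: tracked with zero error.
  • 6t: tracked with zero error.
  • 6t^2: e_ss = 12/K_a with K_a=480/13 → 0.325.
Total e_ss = 0.325.

0.325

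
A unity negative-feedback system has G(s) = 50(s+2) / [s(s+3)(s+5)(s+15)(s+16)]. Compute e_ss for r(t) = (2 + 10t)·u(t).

360

G(s) has one factor of s in the denominator, so the system is type 1. Treating each term separately:
  • 2: tracked with zero error.
  • 10t: e_ss = 10/K_v with K_v=1/36 → 360.
Total e_ss = 360.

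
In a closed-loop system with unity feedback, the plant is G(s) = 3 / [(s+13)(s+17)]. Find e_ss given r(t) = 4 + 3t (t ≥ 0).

System type = 0 (no poles at s=0). By superposition:
  • 4: e_ss = 4/(1+K_p) with K_p=3/221 → 221/56.
  • 3t: a type-0 system cannot track it, e_ss → ∞.
The unbounded component dominates.

infinity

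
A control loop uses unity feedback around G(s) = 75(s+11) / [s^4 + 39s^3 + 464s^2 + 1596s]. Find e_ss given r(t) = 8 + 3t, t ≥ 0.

The denominator has no term below 1596s — 1 pole at s=0, type 1. Treating each term separately:
  • 8: tracked with zero error.
  • 3t: e_ss = 3/K_v with K_v=275/532 → 1596/275.
Total e_ss = 1596/275.

1596/275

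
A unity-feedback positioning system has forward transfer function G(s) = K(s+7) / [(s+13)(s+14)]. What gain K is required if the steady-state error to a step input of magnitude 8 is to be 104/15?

G(s) has no factors of s in the denominator, so the system is type 0.
K_p = lim_{s→0} G(s) = K·7 / (13·14) = (1/26)·K.
e_ss = 8/(1 + K_p) = 104/15 ⇒ 1 + (1/26)·K = 15/13 ⇒ K = 4.

4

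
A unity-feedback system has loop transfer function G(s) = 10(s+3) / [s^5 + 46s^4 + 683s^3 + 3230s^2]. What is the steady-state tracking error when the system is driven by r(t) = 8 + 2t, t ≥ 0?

Factoring s^2 from the denominator leaves a polynomial with constant term 3230, so the system is type 2. Taking each input component in turn:
  • 8: tracked with zero error.
  • 2t: tracked with zero error.
Total e_ss = 0.

0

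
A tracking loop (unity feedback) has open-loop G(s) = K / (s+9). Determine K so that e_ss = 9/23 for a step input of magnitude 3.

No free integrators in G(s): this is a type 0 system.
K_p = lim_{s→0} G(s) = K / (9) = (1/9)·K.
e_ss = 3/(1 + K_p) = 9/23 ⇒ 1 + (1/9)·K = 23/3 ⇒ K = 60.

60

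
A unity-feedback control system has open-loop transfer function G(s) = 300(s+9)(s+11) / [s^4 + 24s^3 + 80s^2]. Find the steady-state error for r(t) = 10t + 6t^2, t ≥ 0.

16/495

Lowest-order denominator term is 80s^2, so the open loop has 2 poles at the origin → type 2 system. Treating each term separately:
  • 10t: tracked with zero error.
  • 6t^2: e_ss = 12/K_a with K_a=371.25 → 16/495.
Total e_ss = 16/495.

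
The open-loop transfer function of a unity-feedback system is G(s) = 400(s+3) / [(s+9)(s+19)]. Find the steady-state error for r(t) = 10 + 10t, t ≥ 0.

infinity

System type = 0 (no poles at s=0). Treating each term separately:
  • 10: e_ss = 10/(1+K_p) with K_p=400/57 → 570/457.
  • 10t: a type-0 system cannot track it, e_ss → ∞.
The unbounded component dominates.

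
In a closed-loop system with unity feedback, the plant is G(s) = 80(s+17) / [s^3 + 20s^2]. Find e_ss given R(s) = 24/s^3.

Factoring s^2 from the denominator leaves a polynomial with constant term 20, so the system is type 2.
K_a = lim_{s→0} s^2·G(s) = 80·17 / 20 = 68.
r(t) = 12t^2 gives R(s) = 24/s^3.
e_ss = 24/K_a = 24/68 = 6/17.

6/17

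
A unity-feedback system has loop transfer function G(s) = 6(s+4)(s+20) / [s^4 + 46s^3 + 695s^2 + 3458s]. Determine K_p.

K_p = lim_{s→0} G(s); with 1 pole at the origin the limit diverges, so K_p = ∞.

infinity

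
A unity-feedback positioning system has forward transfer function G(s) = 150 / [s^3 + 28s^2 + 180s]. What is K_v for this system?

Factoring s from the denominator leaves a polynomial with constant term 180, so the system is type 1.
K_v = lim_{s→0} s·G(s) = 150 / 180 = 5/6.

5/6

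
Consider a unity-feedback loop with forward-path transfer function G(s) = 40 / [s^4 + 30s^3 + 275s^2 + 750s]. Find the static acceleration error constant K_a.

Factoring s from the denominator leaves a polynomial with constant term 750, so the system is type 1.
K_a = lim_{s→0} s^2·G(s) = 0 (the extra factor of s kills the finite limit).

0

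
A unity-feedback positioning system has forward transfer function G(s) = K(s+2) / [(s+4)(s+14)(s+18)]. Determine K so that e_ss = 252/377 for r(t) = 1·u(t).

250

System type = 0 (no poles at s=0).
K_p = lim_{s→0} G(s) = K·2 / (4·14·18) = (1/504)·K.
e_ss = 1/(1 + K_p) = 252/377 ⇒ 1 + (1/504)·K = 377/252 ⇒ K = 250.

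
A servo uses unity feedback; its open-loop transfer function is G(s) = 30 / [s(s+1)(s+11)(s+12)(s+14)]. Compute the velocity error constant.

5/308

The open loop has one pole at the origin → type 1 system.
K_v = lim_{s→0} s·G(s) = 30 / (1·11·12·14) = 5/308.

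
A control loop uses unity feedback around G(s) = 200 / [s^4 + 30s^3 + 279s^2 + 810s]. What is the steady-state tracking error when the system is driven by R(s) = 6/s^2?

24.3

The denominator has no term below 810s — 1 pole at s=0, type 1.
K_v = lim_{s→0} s·G(s) = 200 / 810 = 20/81.
e_ss = 6/K_v = 6/(20/81) = 24.3.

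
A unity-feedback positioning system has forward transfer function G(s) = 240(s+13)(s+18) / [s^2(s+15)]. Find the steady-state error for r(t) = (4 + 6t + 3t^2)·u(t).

G(s) has two factors of s in the denominator, so the system is type 2. Treating each term separately:
  • 4: tracked with zero error.
  • 6t: tracked with zero error.
  • 3t^2: e_ss = 6/K_a with K_a=3744 → 1/624.
Total e_ss = 1/624.

1/624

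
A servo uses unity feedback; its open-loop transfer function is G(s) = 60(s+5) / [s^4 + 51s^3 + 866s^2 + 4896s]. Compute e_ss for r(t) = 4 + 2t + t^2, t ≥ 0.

infinity

The denominator has no term below 4896s — 1 pole at s=0, type 1. Taking each input component in turn:
  • 4: tracked with zero error.
  • 2t: e_ss = 2/K_v with K_v=25/408 → 32.64.
  • t^2: a type-1 system cannot track it, e_ss → ∞.
The unbounded component dominates.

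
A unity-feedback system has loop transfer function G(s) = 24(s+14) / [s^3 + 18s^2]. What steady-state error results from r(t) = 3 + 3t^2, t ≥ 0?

Factoring s^2 from the denominator leaves a polynomial with constant term 18, so the system is type 2. Treating each term separately:
  • 3: tracked with zero error.
  • 3t^2: e_ss = 6/K_a with K_a=56/3 → 9/28.
Total e_ss = 9/28.

9/28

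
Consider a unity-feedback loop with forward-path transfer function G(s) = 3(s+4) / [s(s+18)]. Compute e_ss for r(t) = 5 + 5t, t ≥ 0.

7.5

One free integrator in G(s): this is a type 1 system. By superposition:
  • 5: tracked with zero error.
  • 5t: e_ss = 5/K_v with K_v=2/3 → 7.5.
Total e_ss = 7.5.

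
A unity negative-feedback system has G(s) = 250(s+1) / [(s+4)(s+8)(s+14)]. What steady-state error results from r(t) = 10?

2240/349

The open loop has no poles at the origin → type 0 system.
K_p = lim_{s→0} G(s) = 250·1 / (4·8·14) = 125/224.
e_ss = 10/(1 + K_p) = 10/(349/224) = 2240/349.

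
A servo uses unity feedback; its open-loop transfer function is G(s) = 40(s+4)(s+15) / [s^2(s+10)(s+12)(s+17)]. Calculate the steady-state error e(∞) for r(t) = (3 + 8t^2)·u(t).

System type = 2 (two poles at s=0). By superposition:
  • 3: tracked with zero error.
  • 8t^2: e_ss = 16/K_a with K_a=20/17 → 13.6.
Total e_ss = 13.6.

13.6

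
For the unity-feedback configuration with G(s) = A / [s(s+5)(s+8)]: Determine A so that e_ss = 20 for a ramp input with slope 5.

System type = 1 (one pole at s=0).
K_v = lim_{s→0} s·G(s) = A / (5·8) = 0.025·A.
e_ss = 5/K_v = 20 ⇒ K_v = 0.25 ⇒ A = 0.25/0.025 = 10.

10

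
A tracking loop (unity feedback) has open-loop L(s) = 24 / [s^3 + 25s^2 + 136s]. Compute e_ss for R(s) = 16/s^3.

The denominator has no term below 136s — 1 pole at s=0, type 1.
For a type-1 system K_a = 0, so e_ss to a parabolic input is unbounded.

infinity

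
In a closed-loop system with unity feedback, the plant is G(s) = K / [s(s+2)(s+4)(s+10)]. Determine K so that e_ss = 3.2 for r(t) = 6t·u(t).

The open loop has one pole at the origin → type 1 system.
K_v = lim_{s→0} s·G(s) = K / (2·4·10) = 0.0125·K.
e_ss = 6/K_v = 3.2 ⇒ K_v = 1.875 ⇒ K = 1.875/0.0125 = 150.

150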